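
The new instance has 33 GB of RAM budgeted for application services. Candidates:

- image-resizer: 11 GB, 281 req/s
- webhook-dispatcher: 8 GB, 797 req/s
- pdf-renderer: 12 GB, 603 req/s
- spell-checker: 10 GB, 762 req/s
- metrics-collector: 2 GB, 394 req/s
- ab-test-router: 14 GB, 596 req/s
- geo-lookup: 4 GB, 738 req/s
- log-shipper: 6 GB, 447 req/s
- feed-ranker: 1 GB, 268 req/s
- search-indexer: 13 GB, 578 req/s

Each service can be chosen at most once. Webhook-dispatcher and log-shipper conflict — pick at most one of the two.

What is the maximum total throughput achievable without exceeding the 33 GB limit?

Best packing: webhook-dispatcher + spell-checker + metrics-collector + geo-lookup + feed-ranker — 25 GB, 2959 total.
An exhaustive check of the 1024 subsets confirms 2959.

2959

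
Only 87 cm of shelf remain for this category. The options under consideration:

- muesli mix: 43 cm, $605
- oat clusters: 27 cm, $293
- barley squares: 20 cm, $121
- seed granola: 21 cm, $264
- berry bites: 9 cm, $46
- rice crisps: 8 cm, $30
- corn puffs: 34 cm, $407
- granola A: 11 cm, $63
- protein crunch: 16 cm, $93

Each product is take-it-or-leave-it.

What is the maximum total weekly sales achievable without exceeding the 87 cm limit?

1058

Filling by ratio: muesli mix + barley squares + seed granola for 990, with 3 cm left unused.
Dropping barley squares and seed granola frees 41 cm; slotting in berry bites + corn puffs (43 cm) lifts the total to 1058 at 86 cm.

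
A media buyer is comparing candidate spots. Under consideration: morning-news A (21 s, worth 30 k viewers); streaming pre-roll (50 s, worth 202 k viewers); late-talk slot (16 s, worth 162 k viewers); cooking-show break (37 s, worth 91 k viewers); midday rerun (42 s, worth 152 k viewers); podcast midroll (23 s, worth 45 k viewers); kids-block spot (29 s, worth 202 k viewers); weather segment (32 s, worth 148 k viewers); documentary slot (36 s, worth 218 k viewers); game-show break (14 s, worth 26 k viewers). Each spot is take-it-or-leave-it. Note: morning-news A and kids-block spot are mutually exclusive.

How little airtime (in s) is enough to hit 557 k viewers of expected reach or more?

81

Minimise s subject to total expected reach ≥ 557.
Taking late-talk slot + kids-block spot + documentary slot gives 582 (≥ 557) for 81 s.
No combination under 81 s hits 557.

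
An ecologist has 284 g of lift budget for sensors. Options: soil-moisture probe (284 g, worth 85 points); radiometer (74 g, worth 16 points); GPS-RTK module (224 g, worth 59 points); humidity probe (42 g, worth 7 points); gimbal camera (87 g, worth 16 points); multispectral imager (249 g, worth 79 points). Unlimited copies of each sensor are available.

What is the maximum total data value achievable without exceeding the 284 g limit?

A density-first pass picks multispectral imager — 79 at 249 g.
Dropping multispectral imager frees 249 g; slotting in soil-moisture probe (284 g) lifts the total to 85 at 284 g.
That's the maximum — no swap from here does better than 85.

85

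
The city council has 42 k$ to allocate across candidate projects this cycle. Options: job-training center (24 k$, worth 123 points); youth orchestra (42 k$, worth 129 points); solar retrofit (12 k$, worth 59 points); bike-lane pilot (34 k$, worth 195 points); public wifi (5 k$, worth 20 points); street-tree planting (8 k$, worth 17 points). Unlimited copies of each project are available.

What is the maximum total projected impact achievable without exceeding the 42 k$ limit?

By projected impact per k$: bike-lane pilot 5.74, job-training center 5.12, solar retrofit 4.92 lead.
Best packing: bike-lane pilot + public wifi — 39 k$, 215 total.

215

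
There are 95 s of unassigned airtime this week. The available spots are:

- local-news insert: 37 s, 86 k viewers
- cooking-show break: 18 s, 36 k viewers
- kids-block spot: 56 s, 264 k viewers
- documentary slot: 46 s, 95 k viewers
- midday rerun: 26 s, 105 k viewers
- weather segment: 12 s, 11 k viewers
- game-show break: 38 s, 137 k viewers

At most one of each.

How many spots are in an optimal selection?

2

The maximum expected reach within 95 s is 401.
For example kids-block spot + game-show break achieves it, using 94 s.
Every optimal selection uses 2 spots.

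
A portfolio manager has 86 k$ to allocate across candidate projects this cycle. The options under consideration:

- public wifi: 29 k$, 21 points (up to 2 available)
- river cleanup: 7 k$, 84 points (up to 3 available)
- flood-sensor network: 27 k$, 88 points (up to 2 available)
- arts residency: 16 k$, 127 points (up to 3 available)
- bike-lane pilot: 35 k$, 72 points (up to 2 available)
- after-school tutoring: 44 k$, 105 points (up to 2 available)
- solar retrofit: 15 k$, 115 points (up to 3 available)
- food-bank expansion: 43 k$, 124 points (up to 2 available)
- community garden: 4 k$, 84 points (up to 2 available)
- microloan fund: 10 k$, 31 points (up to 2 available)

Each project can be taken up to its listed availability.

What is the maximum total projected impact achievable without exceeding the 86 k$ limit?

Ranking by ratio (projected impact/k$): community garden 21.00, river cleanup 12.00, arts residency 7.94.
Greedy by ratio would take 3×river cleanup + 3×arts residency + 2×community garden: 77 k$ used, total 801.
Dropping river cleanup frees 7 k$; slotting in solar retrofit (15 k$) lifts the total to 832 at 85 k$.
The spare 1 k$ is too small for any remaining project, and no exchange beats 832.

832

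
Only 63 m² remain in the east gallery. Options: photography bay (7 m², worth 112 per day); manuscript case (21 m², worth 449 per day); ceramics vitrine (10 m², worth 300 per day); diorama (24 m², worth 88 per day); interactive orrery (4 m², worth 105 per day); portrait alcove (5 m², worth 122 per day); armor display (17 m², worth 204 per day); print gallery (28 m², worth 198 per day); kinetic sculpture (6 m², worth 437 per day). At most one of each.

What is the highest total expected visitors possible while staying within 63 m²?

1617

Greedy by ratio would take photography bay + manuscript case + ceramics vitrine + interactive orrery + portrait alcove + kinetic sculpture: 53 m² used, total 1525.
Dropping photography bay frees 7 m²; slotting in armor display (17 m²) lifts the total to 1617 at 63 m².
Next best is photography bay + manuscript case + ceramics vitrine + interactive orrery + portrait alcove + kinetic sculpture at 1525 (53 m²) — short by 92.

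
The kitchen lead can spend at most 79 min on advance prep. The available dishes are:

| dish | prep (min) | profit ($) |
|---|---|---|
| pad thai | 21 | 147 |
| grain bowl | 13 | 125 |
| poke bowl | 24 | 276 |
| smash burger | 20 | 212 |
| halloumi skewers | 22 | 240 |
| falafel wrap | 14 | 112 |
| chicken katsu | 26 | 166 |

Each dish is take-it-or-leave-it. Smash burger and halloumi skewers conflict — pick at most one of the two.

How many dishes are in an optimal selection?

4

Best achievable profit is 760.
One optimal bundle: pad thai + grain bowl + poke bowl + smash burger (78 min).
Every optimal selection uses 4 dishes.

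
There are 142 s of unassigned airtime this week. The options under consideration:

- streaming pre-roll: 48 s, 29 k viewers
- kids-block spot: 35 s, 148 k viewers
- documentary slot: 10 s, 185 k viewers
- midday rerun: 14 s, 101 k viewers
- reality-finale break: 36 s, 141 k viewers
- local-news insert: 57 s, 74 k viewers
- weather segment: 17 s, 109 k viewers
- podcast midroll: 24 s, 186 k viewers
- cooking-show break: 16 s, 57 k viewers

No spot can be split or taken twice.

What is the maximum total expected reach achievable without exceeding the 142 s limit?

870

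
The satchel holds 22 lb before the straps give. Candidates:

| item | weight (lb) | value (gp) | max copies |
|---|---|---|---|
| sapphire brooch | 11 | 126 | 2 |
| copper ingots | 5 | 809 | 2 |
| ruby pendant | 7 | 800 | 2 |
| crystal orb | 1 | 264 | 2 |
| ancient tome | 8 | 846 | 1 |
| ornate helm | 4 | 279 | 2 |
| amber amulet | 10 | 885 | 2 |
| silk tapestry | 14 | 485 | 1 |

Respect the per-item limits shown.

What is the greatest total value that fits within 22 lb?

By value per lb: crystal orb 264.00, copper ingots 161.80, ruby pendant 114.29, ancient tome 105.75 lead.
Greedy by ratio would take 2×copper ingots + ruby pendant + 2×crystal orb: 19 lb used, total 2946.
The 7 lb tied up in ruby pendant is better spent on amber amulet — total rises to 3031 (22 lb).
Every other selection either busts 22 lb or exceeds an availability limit or fails to beat 3031.

3031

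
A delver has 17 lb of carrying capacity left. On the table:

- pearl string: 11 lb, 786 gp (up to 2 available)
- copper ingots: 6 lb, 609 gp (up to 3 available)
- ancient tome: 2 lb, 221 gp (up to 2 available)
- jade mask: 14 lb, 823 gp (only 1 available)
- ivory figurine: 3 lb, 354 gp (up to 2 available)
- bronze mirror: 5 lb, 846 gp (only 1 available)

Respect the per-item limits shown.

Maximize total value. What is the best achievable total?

Greedy by ratio would take 2×ancient tome + 2×ivory figurine + bronze mirror: 15 lb used, total 1996.
Replace 2×ancient tome with copper ingots: the trade gains 167 net, giving 2163 at 17 lb.
Nothing else within 17 lb beats 2163.

2163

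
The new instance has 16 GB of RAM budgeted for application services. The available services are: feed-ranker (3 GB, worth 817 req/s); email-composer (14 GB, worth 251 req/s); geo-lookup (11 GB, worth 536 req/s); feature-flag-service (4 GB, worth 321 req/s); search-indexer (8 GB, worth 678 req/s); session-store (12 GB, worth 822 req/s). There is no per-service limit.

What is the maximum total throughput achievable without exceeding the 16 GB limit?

Density check — feed-ranker 272.33, search-indexer 84.75, feature-flag-service 80.25, session-store 68.50 are the best per GB.
5×feed-ranker uses 15 of the 16 GB and totals 4085.
No other feasible combination exceeds 4085.

4085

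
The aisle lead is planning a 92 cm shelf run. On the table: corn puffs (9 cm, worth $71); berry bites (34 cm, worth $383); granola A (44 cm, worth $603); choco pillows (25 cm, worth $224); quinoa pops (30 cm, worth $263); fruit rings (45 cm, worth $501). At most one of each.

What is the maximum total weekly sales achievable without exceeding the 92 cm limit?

1104

The ratio heuristic lands on corn puffs + berry bites + granola A (1057) but leaves 5 cm idle.
Dropping corn puffs and berry bites frees 43 cm; slotting in fruit rings (45 cm) lifts the total to 1104 at 89 cm.
Next best is corn puffs + berry bites + granola A at 1057 (87 cm) — short by 47.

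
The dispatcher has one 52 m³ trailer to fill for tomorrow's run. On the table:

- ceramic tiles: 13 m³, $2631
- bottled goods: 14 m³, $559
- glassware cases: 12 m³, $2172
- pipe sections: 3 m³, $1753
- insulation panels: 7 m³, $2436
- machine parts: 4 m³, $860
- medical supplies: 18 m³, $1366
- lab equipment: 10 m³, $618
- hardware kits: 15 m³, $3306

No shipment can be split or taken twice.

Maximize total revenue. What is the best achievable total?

A density-first pass picks ceramic tiles + pipe sections + insulation panels + machine parts + lab equipment + hardware kits — 11604 at 52 m³.
The 14 m³ tied up in machine parts and lab equipment is better spent on glassware cases — total rises to 12298 (50 m³).
That's the maximum — no swap from here does better than 12298.

12298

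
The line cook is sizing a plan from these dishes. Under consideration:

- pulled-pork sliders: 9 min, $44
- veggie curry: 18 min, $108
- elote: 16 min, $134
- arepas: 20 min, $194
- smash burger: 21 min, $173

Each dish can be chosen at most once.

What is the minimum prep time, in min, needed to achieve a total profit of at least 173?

Need the lightest bundle worth ≥ 173.
arepas reaches 194 using 20 min.
Any bundle with less than 20 min falls short of 173.

20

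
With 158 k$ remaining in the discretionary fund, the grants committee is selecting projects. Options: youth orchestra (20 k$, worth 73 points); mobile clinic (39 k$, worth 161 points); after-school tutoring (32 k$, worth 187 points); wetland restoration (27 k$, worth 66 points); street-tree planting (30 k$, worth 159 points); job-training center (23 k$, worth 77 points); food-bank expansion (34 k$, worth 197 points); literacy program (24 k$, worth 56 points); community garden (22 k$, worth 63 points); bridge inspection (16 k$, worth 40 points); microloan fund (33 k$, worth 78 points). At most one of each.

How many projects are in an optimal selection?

The maximum projected impact within 158 k$ is 781.
mobile clinic + after-school tutoring + street-tree planting + job-training center + food-bank expansion hits 781 at 158 k$.
All optima have 5 projects.

5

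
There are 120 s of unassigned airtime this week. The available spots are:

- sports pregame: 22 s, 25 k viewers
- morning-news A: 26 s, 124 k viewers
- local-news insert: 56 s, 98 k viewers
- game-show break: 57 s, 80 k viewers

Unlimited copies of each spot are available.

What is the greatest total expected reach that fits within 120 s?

496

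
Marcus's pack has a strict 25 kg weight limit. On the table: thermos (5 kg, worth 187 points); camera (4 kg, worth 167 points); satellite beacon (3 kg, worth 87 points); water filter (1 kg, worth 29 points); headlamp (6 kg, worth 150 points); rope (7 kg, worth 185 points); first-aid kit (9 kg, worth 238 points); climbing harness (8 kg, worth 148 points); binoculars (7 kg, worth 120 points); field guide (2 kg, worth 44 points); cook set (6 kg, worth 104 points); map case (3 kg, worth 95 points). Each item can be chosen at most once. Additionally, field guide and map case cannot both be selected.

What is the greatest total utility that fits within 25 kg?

By utility per kg: camera 41.75, thermos 37.40, map case 31.67 lead.
The ratio ordering already packs tightly: thermos + camera + satellite beacon + water filter + first-aid kit + map case, 25 kg, 803.
An exhaustive check of the 4096 subsets confirms 803.

803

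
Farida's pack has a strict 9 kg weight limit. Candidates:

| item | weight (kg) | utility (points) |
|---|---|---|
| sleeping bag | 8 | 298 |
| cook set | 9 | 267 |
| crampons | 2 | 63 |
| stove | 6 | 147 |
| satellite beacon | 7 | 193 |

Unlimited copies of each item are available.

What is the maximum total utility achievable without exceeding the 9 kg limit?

298

Sleeping bag uses 8 of the 9 kg and totals 298.
Nothing else within 9 kg beats 298.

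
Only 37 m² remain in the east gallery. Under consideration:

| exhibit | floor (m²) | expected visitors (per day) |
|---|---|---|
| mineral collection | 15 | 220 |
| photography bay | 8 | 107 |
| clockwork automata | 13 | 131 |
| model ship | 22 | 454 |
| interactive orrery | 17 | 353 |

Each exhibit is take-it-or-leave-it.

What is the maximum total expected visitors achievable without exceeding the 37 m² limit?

674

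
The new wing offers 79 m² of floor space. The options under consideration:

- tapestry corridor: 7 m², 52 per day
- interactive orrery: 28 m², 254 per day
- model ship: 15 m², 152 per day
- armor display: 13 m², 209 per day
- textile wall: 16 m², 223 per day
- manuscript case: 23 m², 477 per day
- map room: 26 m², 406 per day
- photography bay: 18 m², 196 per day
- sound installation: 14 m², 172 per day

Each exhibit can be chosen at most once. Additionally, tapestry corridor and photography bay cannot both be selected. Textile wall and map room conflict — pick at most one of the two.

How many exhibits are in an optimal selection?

4

The maximum expected visitors within 79 m² is 1264.
armor display + manuscript case + map room + sound installation hits 1264 at 76 m².
Every optimal selection uses 4 exhibits.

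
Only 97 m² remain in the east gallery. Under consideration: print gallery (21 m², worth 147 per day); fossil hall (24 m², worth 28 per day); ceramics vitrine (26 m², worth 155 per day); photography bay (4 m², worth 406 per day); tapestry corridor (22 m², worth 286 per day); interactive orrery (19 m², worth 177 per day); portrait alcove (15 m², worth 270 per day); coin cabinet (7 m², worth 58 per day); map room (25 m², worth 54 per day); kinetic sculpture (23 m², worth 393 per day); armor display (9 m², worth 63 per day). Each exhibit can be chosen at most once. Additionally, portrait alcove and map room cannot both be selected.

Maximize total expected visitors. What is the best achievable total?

Density check — photography bay 101.50, portrait alcove 18.00, kinetic sculpture 17.09, tapestry corridor 13.00 are the best per m².
A density-first pass picks photography bay + tapestry corridor + interactive orrery + portrait alcove + coin cabinet + kinetic sculpture — 1590 at 90 m².
Dropping coin cabinet frees 7 m²; slotting in armor display (9 m²) lifts the total to 1595 at 92 m².
Runner-up photography bay + tapestry corridor + interactive orrery + portrait alcove + coin cabinet + kinetic sculpture tops out at 1590.

1595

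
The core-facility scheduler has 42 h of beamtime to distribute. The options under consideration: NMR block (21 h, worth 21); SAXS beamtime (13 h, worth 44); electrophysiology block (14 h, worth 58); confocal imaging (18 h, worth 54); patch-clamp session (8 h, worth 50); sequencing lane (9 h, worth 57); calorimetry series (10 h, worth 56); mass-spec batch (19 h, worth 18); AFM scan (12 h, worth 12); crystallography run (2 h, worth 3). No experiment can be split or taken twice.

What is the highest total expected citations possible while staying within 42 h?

221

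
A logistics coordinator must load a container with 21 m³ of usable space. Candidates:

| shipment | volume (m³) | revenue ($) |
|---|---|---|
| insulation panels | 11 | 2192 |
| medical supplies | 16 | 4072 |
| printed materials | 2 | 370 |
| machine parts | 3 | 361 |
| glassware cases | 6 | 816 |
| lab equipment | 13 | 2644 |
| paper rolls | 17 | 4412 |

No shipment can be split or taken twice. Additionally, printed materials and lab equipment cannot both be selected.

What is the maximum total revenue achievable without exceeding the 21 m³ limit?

4803

The ratio heuristic lands on printed materials + paper rolls (4782) but leaves 2 m³ idle.
Replace paper rolls with medical supplies + machine parts: the trade gains 21 net, giving 4803 at 21 m³.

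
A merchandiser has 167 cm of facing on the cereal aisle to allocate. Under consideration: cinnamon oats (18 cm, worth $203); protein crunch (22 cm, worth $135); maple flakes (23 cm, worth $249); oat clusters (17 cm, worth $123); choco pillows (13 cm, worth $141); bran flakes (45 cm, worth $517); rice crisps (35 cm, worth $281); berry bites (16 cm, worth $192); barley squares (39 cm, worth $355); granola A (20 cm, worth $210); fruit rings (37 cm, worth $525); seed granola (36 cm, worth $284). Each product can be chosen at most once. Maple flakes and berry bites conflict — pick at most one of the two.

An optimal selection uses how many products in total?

The maximum weekly sales within 167 cm is 1911.
For example cinnamon oats + oat clusters + choco pillows + bran flakes + berry bites + granola A + fruit rings achieves it, using 166 cm.
All optima have 7 products.

7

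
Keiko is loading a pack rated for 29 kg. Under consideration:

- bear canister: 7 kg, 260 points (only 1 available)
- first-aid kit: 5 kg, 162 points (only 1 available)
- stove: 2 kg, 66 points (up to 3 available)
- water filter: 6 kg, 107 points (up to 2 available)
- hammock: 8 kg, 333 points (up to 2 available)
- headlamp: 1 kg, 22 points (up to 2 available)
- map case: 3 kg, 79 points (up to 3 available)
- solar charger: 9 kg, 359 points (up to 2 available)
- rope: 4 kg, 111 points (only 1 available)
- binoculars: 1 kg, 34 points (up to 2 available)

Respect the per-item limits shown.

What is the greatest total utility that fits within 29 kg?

1159

Ranking by ratio (utility/kg): hammock 41.62, solar charger 39.89, bear canister 37.14, binoculars 34.00.
The ratio ordering already packs tightly: stove + 2×hammock + solar charger + 2×binoculars, 29 kg, 1159.
No other feasible combination exceeds 1159.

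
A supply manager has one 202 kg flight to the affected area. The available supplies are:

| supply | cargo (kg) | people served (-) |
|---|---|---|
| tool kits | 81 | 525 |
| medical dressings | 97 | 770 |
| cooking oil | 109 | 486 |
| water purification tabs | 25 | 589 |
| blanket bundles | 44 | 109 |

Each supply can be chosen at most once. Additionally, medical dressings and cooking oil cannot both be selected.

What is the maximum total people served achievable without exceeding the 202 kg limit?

Ranking by ratio (people served/kg): water purification tabs 23.56, medical dressings 7.94, tool kits 6.48, cooking oil 4.46.
Best packing: medical dressings + water purification tabs + blanket bundles — 166 kg, 1468 total.
Runner-up medical dressings + water purification tabs tops out at 1359.

1468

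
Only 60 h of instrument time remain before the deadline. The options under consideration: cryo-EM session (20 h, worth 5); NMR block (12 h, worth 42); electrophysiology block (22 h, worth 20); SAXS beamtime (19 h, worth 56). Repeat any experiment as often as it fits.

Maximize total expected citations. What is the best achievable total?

By expected citations per h: NMR block 3.50, SAXS beamtime 2.95, electrophysiology block 0.91 lead.
The ratio ordering already packs tightly: 5×NMR block, 60 h, 210.
No other feasible combination exceeds 210.

210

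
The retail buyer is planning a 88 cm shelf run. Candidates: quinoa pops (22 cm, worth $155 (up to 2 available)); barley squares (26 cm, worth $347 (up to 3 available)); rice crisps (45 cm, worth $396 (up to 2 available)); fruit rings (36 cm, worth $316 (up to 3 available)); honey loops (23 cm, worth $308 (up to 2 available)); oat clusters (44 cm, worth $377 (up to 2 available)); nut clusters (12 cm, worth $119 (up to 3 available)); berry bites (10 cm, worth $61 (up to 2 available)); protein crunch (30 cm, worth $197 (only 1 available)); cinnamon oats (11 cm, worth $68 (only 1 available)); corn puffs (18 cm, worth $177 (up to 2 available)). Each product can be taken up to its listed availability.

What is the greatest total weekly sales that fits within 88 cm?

Filling by ratio: barley squares + 2×honey loops + nut clusters for 1082, with 4 cm left unused.
Replace honey loops with barley squares: the trade gains 39 net, giving 1121 at 87 cm.

1121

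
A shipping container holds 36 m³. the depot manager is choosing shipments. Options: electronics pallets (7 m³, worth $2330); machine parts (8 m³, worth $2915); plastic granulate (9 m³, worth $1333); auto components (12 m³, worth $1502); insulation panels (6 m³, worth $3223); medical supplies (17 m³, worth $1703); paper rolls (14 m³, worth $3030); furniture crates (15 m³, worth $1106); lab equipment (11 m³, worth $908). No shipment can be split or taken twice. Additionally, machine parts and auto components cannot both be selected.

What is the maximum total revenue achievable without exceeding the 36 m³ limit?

11498

By revenue per m³: insulation panels 537.17, machine parts 364.38, electronics pallets 332.86 lead.
The ratio ordering already packs tightly: electronics pallets + machine parts + insulation panels + paper rolls, 35 m³, 11498.
Next best is electronics pallets + plastic granulate + insulation panels + paper rolls at 9916 (36 m³) — short by 1582.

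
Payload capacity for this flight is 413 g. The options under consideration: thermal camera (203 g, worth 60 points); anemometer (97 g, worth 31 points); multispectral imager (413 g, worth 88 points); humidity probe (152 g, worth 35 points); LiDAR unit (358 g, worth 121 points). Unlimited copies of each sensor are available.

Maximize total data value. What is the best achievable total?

Density check — LiDAR unit 0.34, anemometer 0.32, thermal camera 0.30 are the best per g.
Taking the top-ratio sensors first gives LiDAR unit for 121 (358 g).
Dropping LiDAR unit frees 358 g; slotting in 4×anemometer (388 g) lifts the total to 124 at 388 g.

124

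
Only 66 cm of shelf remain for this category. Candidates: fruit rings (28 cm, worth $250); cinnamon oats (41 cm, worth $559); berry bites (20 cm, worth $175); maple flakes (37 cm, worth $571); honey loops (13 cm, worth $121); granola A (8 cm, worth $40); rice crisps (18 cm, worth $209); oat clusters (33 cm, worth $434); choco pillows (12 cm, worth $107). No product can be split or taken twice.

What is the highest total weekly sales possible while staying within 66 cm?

Greedy by ratio would take maple flakes + granola A + rice crisps: 63 cm used, total 820.
The 26 cm tied up in granola A and rice crisps is better spent on fruit rings — total rises to 821 (65 cm).

821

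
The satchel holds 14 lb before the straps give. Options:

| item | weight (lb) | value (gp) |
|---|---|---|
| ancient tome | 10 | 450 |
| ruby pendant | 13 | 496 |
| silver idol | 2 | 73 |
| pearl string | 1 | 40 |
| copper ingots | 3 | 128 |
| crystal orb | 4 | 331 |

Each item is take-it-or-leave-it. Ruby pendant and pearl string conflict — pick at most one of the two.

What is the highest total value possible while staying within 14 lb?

781

Best packing: ancient tome + crystal orb — 14 lb, 781 total.
The closest alternative, ancient tome + pearl string + copper ingots, reaches only 618.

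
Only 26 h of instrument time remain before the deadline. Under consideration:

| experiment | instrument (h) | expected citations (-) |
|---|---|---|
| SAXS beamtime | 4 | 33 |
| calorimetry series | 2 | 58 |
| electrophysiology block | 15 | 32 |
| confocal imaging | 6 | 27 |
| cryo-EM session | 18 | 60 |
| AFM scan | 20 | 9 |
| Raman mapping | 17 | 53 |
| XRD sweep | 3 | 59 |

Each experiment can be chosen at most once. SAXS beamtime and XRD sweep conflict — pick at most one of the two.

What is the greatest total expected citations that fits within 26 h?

177

Ranking by ratio (expected citations/h): calorimetry series 29.00, XRD sweep 19.67, SAXS beamtime 8.25, confocal imaging 4.50.
Best packing: calorimetry series + cryo-EM session + XRD sweep — 23 h, 177 total.
Nothing else feasible within 26 h beats 177.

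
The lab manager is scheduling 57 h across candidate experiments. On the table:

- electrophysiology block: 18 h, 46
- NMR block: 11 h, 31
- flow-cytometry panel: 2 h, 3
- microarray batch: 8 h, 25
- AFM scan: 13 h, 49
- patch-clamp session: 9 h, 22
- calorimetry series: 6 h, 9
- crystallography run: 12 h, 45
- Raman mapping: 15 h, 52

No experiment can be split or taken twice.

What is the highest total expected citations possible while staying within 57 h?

Density check — AFM scan 3.77, crystallography run 3.75, Raman mapping 3.47 are the best per h.
Microarray batch + AFM scan + patch-clamp session + crystallography run + Raman mapping uses 57 of the 57 h and totals 193.
An exhaustive check of the 512 subsets confirms 193.

193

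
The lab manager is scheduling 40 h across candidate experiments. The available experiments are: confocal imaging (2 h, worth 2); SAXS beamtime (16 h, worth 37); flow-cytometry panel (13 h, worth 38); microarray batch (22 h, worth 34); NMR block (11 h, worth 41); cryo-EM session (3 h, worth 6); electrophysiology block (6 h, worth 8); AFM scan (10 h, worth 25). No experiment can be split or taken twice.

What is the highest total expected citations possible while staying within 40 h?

116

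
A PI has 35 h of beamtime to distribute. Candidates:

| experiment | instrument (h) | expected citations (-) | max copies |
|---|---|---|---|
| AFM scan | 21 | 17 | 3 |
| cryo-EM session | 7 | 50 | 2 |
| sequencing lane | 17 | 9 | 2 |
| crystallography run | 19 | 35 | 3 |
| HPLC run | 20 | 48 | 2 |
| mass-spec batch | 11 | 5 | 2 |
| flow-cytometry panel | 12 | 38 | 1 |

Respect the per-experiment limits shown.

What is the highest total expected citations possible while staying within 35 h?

Filling by ratio: 2×cryo-EM session + flow-cytometry panel for 138, with 9 h left unused.
The 12 h tied up in flow-cytometry panel is better spent on HPLC run — total rises to 148 (34 h).
That's the maximum — no swap from here does better than 148.

148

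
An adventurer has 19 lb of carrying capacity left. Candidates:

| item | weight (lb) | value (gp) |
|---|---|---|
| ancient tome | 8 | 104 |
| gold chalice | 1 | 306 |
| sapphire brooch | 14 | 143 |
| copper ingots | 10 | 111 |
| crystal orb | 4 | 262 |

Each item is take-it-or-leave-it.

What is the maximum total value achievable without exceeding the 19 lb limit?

711

Ranking by ratio (value/lb): gold chalice 306.00, crystal orb 65.50, ancient tome 13.00, copper ingots 11.10.
The ratio heuristic lands on ancient tome + gold chalice + crystal orb (672) but leaves 6 lb idle.
Replace ancient tome with sapphire brooch: the trade gains 39 net, giving 711 at 19 lb.
No other feasible combination exceeds 711.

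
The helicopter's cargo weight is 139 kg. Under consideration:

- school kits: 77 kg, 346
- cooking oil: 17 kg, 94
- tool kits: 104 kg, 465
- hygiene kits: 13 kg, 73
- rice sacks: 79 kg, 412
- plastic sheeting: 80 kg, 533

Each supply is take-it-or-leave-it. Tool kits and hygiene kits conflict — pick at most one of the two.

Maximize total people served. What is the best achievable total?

Taking cooking oil + hygiene kits + plastic sheeting: 110 kg used, 700 in people served.
Next best is cooking oil + plastic sheeting at 627 (97 kg) — short by 73.

700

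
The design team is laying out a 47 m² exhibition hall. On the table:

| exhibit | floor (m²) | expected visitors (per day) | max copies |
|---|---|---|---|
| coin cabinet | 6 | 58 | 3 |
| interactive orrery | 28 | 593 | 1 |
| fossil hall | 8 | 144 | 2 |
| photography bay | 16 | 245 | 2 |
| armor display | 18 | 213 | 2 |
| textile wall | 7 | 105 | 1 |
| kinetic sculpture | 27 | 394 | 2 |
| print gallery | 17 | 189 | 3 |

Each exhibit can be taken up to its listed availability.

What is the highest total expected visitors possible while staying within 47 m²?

Density check — interactive orrery 21.18, fossil hall 18.00, photography bay 15.31, textile wall 15.00 are the best per m².
Best packing: interactive orrery + 2×fossil hall — 44 m², 881 total.
Nothing else within 47 m² beats 881.

881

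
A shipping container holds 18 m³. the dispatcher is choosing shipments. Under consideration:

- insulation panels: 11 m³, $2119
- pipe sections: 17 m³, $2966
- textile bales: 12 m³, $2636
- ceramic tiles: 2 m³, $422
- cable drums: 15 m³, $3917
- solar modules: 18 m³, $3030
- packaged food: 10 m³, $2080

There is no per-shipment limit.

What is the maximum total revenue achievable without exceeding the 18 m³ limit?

4339

Ceramic tiles + cable drums uses 17 of the 18 m³ and totals 4339.
Every other selection either busts 18 m³ or fails to beat 4339.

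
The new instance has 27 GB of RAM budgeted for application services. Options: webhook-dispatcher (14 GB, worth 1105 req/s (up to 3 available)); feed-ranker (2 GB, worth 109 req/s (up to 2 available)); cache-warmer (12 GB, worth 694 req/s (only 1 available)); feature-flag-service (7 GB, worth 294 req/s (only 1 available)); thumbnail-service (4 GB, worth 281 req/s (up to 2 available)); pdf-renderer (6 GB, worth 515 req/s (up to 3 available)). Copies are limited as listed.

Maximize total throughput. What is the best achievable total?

The ratio heuristic lands on 2×thumbnail-service + 3×pdf-renderer (2107) but leaves 1 GB idle.
Dropping 2×thumbnail-service and pdf-renderer frees 14 GB; slotting in webhook-dispatcher (14 GB) lifts the total to 2135 at 26 GB.
That's the maximum — no swap from here does better than 2135.

2135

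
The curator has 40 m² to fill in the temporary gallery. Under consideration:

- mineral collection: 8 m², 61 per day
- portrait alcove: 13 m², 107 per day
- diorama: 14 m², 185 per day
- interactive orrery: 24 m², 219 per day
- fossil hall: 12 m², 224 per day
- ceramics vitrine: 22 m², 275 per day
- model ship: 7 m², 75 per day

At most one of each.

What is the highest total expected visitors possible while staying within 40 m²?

516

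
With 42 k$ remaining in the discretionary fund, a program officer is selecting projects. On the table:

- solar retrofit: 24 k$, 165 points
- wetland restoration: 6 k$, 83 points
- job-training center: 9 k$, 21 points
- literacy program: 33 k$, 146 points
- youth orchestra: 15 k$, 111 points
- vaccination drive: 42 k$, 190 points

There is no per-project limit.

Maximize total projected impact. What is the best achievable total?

The ratio ordering already packs tightly: 7×wetland restoration, 42 k$, 581.

581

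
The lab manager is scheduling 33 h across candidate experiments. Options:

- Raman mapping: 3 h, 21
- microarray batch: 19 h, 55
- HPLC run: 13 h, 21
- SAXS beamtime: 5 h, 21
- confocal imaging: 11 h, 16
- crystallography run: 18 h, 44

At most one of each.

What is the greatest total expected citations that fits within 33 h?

97

Taking Raman mapping + microarray batch + SAXS beamtime: 27 h used, 97 in expected citations.
An exhaustive check of the 64 subsets confirms 97.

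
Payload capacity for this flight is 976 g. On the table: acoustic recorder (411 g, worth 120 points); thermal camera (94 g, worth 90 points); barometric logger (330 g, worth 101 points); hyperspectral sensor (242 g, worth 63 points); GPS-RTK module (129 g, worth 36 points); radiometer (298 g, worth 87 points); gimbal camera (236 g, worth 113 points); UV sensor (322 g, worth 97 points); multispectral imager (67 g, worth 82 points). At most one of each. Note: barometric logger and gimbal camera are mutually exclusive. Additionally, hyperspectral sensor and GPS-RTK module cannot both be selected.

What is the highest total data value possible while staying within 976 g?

445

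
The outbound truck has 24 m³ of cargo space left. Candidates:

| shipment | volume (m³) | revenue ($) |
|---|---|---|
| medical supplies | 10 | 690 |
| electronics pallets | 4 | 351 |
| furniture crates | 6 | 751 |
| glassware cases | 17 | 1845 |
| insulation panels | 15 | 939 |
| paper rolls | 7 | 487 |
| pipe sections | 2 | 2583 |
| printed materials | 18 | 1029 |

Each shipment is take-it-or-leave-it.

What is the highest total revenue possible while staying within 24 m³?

Filling by ratio: electronics pallets + furniture crates + paper rolls + pipe sections for 4172, with 5 m³ left unused.
Dropping furniture crates and paper rolls frees 13 m³; slotting in glassware cases (17 m³) lifts the total to 4779 at 23 m³.
Every other selection either busts 24 m³ or fails to beat 4779.

4779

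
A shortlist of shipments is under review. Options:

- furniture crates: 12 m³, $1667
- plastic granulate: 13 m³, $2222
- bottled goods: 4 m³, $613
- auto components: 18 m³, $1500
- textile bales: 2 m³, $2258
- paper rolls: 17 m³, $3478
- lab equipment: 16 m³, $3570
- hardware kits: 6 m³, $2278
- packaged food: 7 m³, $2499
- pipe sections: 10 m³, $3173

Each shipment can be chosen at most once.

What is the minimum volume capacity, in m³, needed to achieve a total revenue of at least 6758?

15

Minimise m³ subject to total revenue ≥ 6758.
textile bales + hardware kits + packaged food reaches 7035 using 15 m³.
No combination under 15 m³ hits 6758.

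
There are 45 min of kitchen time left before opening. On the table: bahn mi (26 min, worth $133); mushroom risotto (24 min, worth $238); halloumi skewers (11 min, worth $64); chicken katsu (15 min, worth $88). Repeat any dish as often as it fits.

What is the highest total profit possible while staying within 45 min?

By profit per min: mushroom risotto 9.92, chicken katsu 5.87, halloumi skewers 5.82 lead.
Taking mushroom risotto + chicken katsu: 39 min used, 326 in profit.

326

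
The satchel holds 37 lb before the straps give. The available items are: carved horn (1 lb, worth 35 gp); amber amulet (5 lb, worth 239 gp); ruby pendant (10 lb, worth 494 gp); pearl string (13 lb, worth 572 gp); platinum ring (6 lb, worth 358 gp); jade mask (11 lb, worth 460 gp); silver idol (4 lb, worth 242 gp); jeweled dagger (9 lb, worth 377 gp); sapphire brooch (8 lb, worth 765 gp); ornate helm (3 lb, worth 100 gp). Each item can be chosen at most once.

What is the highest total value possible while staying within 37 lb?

2236

A density-first pass picks carved horn + amber amulet + ruby pendant + platinum ring + silver idol + sapphire brooch + ornate helm — 2233 at 37 lb.
The 9 lb tied up in carved horn and amber amulet and ornate helm is better spent on jeweled dagger — total rises to 2236 (37 lb).
Next best is carved horn + amber amulet + ruby pendant + platinum ring + silver idol + sapphire brooch + ornate helm at 2233 (37 lb) — short by 3.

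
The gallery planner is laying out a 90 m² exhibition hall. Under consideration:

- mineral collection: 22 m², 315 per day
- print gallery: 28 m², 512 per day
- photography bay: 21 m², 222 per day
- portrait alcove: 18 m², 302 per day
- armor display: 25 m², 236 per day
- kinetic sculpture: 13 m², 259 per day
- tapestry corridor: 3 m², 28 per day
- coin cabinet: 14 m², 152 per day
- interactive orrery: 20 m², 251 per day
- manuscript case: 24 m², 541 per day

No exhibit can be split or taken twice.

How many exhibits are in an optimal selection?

5

The maximum expected visitors within 90 m² is 1655.
mineral collection + print gallery + kinetic sculpture + tapestry corridor + manuscript case hits 1655 at 90 m².
Any selection reaching 1655 contains exactly 5 exhibits.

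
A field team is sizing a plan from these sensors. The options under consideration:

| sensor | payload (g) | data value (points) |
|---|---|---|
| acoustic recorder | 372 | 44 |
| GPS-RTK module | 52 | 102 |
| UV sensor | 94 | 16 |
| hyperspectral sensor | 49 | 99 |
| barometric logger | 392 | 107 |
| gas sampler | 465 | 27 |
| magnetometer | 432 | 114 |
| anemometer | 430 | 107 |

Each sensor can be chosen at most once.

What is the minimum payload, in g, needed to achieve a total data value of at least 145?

Need the lightest bundle worth ≥ 145.
GPS-RTK module + hyperspectral sensor reaches 201 using 101 g.
Any bundle with less than 101 g falls short of 145.

101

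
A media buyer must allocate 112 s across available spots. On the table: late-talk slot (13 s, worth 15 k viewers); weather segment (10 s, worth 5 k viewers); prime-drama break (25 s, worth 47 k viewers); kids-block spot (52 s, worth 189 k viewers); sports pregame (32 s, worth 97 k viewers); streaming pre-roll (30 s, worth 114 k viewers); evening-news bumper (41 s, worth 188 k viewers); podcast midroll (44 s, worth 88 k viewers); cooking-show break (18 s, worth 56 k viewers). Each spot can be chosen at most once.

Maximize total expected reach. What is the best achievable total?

Ranking by ratio (expected reach/s): evening-news bumper 4.59, streaming pre-roll 3.80, kids-block spot 3.63, cooking-show break 3.11.
A density-first pass picks late-talk slot + weather segment + streaming pre-roll + evening-news bumper + cooking-show break — 378 at 112 s.
The 53 s tied up in late-talk slot and weather segment and streaming pre-roll is better spent on kids-block spot — total rises to 433 (111 s).
Runner-up sports pregame + streaming pre-roll + evening-news bumper tops out at 399.

433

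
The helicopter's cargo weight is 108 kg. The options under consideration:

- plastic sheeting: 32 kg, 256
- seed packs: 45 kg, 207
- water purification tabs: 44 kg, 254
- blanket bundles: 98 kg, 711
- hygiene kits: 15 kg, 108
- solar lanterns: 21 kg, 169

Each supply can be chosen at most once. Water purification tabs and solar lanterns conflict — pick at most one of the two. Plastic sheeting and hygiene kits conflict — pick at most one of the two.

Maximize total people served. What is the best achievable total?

711

Blanket bundles uses 98 of the 108 kg and totals 711.
No other feasible combination exceeds 711.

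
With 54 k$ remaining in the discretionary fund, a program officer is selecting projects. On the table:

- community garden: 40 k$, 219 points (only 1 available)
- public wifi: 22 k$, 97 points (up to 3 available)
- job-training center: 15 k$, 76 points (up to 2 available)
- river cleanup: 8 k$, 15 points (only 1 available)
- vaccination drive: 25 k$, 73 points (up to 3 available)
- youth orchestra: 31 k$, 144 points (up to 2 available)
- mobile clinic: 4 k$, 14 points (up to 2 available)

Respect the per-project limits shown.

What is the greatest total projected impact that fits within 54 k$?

249

Taking the top-ratio projects first gives community garden + 2×mobile clinic for 247 (48 k$).
The 48 k$ tied up in community garden and 2×mobile clinic is better spent on public wifi + 2×job-training center — total rises to 249 (52 k$).
That's the maximum — no swap from here does better than 249.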